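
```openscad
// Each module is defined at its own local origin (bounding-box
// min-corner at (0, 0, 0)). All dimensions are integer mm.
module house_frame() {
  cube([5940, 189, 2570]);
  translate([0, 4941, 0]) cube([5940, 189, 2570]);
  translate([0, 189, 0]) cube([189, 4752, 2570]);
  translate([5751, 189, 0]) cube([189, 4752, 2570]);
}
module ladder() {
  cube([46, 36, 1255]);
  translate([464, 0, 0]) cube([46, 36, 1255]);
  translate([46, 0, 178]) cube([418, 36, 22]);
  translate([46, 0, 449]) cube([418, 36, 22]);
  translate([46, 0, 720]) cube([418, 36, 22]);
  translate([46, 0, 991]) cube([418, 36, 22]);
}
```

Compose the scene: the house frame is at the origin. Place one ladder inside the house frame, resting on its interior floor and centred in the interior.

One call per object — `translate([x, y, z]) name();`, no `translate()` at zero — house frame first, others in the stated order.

house_frame();
translate([2715, 2547, 0]) ladder();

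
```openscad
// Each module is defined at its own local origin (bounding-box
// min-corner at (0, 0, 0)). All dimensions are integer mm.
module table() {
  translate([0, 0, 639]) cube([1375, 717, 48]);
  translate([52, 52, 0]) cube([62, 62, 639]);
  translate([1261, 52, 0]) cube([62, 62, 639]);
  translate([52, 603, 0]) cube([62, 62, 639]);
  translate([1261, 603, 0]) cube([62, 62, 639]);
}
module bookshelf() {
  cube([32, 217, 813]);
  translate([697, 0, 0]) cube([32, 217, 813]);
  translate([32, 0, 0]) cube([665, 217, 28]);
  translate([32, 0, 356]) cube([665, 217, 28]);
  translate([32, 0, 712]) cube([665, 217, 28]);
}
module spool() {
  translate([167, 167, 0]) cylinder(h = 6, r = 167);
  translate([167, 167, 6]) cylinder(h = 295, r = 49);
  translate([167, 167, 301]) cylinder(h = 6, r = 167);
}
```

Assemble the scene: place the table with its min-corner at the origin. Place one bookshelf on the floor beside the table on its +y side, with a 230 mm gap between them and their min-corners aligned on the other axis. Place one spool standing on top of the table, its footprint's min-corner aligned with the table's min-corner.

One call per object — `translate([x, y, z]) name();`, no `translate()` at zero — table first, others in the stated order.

table();
translate([0, 947, 0]) bookshelf();
translate([0, 0, 687]) spool();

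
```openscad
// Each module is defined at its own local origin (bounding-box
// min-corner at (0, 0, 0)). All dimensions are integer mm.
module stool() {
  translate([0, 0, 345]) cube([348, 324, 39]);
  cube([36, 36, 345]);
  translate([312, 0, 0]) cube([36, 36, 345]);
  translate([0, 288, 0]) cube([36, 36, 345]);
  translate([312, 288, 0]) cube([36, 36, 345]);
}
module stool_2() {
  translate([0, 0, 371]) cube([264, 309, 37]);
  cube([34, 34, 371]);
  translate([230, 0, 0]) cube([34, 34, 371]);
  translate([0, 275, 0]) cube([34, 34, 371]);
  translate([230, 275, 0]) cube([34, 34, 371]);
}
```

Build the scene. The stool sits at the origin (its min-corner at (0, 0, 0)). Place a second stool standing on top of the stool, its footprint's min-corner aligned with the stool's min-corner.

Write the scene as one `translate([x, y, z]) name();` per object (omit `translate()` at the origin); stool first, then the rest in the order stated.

stool();
translate([0, 0, 384]) stool_2();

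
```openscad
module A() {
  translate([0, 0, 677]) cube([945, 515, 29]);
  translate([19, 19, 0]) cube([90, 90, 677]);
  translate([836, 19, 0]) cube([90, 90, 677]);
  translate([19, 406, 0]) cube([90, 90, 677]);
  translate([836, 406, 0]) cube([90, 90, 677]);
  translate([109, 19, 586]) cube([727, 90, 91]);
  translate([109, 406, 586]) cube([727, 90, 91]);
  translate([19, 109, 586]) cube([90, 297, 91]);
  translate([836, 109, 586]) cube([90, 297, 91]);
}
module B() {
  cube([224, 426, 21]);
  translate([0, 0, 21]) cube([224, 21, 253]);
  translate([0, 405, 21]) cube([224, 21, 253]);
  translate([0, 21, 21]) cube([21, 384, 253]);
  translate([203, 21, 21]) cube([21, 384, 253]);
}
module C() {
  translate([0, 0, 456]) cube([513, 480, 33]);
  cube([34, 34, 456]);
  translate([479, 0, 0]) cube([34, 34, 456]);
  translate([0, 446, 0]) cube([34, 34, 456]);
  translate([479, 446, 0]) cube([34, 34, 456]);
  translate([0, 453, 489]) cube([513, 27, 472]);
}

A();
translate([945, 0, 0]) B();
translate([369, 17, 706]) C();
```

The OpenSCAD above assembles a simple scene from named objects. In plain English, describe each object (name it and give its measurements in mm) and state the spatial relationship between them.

A is a table with a 945×515 mm rectangular top, 29 mm thick, top surface at z = 706 mm, supported by four 90×90 mm square legs, each inset 19 mm from the nearest pair of top edges, running from the floor. Four apron rails, 90 mm thick and 91 mm tall, run between adjacent legs with their top edges flush with the underside of the top and their outer faces flush with the legs' outer faces.

B is an open-topped rectangular box: outside dimensions 224×426×274 mm, with a uniform wall and base thickness of 21 mm. The base is a full 224×426 slab on the floor; four walls sit on top of the base. The front and back walls (the −y and +y sides) span the full width; the two side walls fit between them.

C is a chair. The seat is a 513×480×33 mm slab with its top at z = 489 mm, on four 34×34 mm corner legs (flush with the seat edges, standing on z = 0). A flat backrest 27 mm thick, 472 mm tall, spans the full seat width and rises from the seat top along its +y edge, rear face flush with the rear of the seat.

The open box is against the table's +x side, with their −y faces flush. The chair is on top of the table.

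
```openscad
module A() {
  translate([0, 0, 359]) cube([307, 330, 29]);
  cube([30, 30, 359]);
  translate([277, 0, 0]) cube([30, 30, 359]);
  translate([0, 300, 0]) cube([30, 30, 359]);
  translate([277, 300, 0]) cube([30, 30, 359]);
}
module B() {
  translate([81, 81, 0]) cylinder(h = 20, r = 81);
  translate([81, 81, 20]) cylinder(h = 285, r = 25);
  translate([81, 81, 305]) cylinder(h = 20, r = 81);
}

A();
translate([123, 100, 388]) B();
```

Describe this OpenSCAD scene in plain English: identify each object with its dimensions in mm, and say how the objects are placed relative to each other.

A is a four-legged stool. The seat is a 307×330×29 mm slab whose top surface is at z = 388 mm; four square legs, each 30×30 mm in cross-section, run from the floor (z = 0) to the underside of the seat, each flush with a corner of the seat.

B is a spool: two coaxial disc flanges of radius 81 mm and thickness 20 mm, joined by a core cylinder of radius 25 mm and height 285 mm. The lower flange rests on z = 0 and the three cylinders share a vertical axis.

The spool is on top of the stool.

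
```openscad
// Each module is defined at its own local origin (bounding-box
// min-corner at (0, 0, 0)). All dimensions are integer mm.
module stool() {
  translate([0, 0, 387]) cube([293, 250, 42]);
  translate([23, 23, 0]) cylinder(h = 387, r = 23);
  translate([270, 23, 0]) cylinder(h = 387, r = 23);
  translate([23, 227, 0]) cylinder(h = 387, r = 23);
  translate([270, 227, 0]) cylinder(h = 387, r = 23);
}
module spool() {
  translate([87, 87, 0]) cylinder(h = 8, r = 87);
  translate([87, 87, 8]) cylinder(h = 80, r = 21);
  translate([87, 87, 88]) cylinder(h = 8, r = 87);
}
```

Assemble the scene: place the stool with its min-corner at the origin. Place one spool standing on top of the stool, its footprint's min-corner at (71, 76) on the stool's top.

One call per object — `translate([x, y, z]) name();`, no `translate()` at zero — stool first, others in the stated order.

stool();
translate([71, 76, 429]) spool();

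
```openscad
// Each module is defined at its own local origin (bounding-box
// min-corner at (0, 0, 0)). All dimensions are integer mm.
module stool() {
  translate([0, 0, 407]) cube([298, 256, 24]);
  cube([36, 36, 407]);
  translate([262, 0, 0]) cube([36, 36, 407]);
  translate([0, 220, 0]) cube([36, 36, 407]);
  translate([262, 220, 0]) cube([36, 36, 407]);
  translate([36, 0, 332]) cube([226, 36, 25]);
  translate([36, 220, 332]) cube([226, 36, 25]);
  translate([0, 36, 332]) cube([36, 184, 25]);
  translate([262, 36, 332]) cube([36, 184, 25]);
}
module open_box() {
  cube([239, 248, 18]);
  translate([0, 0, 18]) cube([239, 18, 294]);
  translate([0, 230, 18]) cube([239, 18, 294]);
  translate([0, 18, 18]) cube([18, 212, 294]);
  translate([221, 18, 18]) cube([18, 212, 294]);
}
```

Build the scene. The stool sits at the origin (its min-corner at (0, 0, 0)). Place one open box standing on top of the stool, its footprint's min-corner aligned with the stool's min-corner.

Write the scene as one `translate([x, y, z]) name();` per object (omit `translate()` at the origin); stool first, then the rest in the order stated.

stool();
translate([0, 0, 431]) open_box();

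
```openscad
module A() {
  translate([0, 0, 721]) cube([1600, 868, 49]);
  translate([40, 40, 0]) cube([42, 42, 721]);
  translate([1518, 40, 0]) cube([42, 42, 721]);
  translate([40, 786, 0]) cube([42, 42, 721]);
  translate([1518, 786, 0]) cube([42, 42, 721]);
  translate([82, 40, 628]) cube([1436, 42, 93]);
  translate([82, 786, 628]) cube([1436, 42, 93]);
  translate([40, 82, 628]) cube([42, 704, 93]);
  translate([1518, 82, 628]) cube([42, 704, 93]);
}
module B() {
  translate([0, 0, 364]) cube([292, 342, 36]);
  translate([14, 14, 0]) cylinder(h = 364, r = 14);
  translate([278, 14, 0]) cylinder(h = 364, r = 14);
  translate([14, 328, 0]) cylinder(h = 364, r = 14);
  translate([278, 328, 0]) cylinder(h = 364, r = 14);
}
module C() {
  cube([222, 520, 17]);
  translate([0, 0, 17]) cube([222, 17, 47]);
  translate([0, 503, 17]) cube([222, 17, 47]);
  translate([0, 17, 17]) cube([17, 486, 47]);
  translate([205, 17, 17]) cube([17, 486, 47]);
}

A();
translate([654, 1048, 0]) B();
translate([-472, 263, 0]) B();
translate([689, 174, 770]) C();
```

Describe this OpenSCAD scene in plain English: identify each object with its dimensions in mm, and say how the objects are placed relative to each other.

A is a table with a 1600×868 mm rectangular top, 49 mm thick, top surface at z = 770 mm, supported by four 42×42 mm square legs, each inset 40 mm from the nearest pair of top edges, running from the floor. Four apron rails, 42 mm thick and 93 mm tall, run between adjacent legs with their top edges flush with the underside of the top and their outer faces flush with the legs' outer faces.

B is a four-legged stool. The seat is 292×342 mm, 36 mm thick, top at z = 400 mm. It stands on four round legs, each 28 mm in diameter, from z = 0 to the seat underside, each leg's axis is inset half a diameter from the nearest pair of seat edges (so the leg's bounding box is flush with the corner).

C is an open-topped rectangular box: outside dimensions 222×520×64 mm, with a uniform wall and base thickness of 17 mm. The base is a full 222×520 slab on the floor; four walls sit on top of the base. The front and back walls (the −y and +y sides) span the full width; the two side walls fit between them.

Two stools sit around the table at the +y, −x sides. The open box is on top of the table, centred.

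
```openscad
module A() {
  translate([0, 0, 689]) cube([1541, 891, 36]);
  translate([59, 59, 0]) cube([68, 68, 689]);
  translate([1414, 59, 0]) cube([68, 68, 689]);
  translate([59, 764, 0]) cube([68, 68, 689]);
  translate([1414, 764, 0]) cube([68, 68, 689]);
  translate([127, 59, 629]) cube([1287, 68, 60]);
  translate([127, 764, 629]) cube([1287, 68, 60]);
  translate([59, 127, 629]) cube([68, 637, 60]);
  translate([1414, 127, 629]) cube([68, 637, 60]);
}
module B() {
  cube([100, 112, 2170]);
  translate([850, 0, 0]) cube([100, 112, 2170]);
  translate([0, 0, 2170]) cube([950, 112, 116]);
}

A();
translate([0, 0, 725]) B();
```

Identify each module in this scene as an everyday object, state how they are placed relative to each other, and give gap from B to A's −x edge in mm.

A is a table. B is a door frame. The door frame is on top of the table. The gap from the door frame to the table's −x edge is 0 mm.

The door frame's min-x is at 0; the table's min-x is 0; gap = 0 mm.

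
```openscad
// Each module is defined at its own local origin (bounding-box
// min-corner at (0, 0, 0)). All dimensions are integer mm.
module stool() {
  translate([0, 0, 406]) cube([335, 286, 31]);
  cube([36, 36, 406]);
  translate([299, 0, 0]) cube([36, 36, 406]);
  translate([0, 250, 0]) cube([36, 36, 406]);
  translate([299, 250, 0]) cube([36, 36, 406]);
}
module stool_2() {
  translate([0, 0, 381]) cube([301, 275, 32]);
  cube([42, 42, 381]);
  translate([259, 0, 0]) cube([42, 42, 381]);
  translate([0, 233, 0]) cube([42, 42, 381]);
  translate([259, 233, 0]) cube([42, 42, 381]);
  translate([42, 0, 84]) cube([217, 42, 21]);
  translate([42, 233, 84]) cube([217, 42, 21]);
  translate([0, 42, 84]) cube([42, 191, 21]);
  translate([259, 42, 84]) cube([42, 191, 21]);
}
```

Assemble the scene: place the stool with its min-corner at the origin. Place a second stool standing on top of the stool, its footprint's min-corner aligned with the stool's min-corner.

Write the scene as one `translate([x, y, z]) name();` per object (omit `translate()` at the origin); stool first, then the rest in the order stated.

stool();
translate([0, 0, 437]) stool_2();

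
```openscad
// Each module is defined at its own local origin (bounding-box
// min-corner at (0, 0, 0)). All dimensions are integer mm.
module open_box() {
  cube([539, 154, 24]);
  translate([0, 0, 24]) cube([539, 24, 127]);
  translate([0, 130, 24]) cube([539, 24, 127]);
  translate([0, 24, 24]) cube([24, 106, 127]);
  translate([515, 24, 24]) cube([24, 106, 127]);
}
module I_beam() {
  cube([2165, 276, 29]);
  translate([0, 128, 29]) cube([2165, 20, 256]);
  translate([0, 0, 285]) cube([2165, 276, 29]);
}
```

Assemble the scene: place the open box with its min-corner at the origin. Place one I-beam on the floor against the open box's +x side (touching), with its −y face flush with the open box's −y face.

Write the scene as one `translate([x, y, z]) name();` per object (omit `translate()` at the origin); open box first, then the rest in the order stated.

open_box();
translate([539, 0, 0]) I_beam();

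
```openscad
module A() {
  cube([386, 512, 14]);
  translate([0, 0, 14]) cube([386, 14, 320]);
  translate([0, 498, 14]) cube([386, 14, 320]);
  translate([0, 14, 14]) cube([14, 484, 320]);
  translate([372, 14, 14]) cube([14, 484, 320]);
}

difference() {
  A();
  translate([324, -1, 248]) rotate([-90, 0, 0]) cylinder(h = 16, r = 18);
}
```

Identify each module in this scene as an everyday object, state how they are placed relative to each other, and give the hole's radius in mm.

The subtracted cylinder has r = 18 mm.

A is an open box. The open box has a circular hole through its front wall. The hole's radius is 18 mm.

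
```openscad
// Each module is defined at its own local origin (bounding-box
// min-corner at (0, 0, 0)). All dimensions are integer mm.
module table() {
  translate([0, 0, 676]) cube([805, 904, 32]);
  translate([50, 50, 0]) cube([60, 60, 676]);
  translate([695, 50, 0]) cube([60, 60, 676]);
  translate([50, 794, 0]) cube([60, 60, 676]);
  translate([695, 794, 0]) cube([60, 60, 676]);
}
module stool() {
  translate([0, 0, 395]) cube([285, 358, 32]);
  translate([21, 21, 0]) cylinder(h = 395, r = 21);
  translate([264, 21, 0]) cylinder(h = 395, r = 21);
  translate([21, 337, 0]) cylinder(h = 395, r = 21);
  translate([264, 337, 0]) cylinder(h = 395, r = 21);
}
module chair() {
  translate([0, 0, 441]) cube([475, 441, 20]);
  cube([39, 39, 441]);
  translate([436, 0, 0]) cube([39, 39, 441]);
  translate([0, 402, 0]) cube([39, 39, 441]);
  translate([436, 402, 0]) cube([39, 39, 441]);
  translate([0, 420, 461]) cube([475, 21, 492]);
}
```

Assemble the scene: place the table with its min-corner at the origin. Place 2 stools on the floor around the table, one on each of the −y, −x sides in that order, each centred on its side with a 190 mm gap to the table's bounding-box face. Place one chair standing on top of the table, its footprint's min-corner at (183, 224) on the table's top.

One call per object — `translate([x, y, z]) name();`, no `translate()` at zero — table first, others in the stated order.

table();
translate([260, -548, 0]) stool();
translate([-475, 273, 0]) stool();
translate([183, 224, 708]) chair();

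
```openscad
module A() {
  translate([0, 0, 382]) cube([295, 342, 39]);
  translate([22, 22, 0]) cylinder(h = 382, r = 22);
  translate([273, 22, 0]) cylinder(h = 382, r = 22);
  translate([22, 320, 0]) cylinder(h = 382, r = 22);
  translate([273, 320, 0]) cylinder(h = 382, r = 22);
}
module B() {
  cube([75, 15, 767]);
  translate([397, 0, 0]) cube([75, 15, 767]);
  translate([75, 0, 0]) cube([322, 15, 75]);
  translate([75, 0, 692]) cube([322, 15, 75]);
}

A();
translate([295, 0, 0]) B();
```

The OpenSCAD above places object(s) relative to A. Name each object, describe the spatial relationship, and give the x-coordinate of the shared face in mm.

The stool's +x face and the picture frame's −x face are both at x = 295 mm.

A is a stool. B is a picture frame. The picture frame is against the stool's +x side, with their −y faces flush. The x-coordinate of the shared face is 295 mm.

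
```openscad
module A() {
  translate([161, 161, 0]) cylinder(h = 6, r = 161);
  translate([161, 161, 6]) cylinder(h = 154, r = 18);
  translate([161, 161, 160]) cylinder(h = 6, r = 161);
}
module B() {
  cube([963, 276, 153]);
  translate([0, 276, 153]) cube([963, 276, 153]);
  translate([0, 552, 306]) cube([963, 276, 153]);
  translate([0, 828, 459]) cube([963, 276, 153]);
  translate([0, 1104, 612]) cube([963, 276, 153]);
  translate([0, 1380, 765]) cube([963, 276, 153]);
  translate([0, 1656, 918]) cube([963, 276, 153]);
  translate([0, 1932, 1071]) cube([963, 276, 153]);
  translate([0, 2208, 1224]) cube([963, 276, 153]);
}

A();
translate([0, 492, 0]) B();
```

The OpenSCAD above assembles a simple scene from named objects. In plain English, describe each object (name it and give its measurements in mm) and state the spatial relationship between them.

A is a spool: two coaxial disc flanges of radius 161 mm and thickness 6 mm, joined by a core cylinder of radius 18 mm and height 154 mm. The lower flange rests on z = 0 and the three cylinders share a vertical axis.

B is a run of 9 identical solid stair steps. Each tread is 963×276 mm and each step block is 153 mm high. Step 1 rests on the floor; step k is offset from step 1 by (k−1)×276 mm in y and (k−1)×153 mm in z.

The staircase is on the floor beside the spool on its +y side.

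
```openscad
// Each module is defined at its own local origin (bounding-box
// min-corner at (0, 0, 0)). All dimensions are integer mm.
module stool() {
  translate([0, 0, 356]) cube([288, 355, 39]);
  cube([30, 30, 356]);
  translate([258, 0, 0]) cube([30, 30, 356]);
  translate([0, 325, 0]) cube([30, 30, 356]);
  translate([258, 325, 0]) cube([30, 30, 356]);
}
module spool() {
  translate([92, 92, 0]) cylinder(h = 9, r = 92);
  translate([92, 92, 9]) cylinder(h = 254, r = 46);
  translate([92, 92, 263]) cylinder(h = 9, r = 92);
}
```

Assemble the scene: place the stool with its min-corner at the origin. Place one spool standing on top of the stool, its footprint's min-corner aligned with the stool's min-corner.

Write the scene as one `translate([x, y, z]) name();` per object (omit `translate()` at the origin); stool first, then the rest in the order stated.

stool();
translate([0, 0, 395]) spool();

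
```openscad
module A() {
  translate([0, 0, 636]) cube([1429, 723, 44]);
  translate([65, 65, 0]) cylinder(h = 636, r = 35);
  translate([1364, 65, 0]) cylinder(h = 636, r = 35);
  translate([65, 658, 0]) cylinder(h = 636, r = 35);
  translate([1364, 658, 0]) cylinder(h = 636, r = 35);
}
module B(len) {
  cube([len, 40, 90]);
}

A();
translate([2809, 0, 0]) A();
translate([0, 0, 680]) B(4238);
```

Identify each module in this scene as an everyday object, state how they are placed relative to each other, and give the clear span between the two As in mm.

A is a table. B is a beam. A beam spans the tops of two tables. The clear span between the two tables is 1380 mm.

Second table starts at x = 2809; first ends at x = 1429; clear span = 2809 − 1429 = 1380 mm.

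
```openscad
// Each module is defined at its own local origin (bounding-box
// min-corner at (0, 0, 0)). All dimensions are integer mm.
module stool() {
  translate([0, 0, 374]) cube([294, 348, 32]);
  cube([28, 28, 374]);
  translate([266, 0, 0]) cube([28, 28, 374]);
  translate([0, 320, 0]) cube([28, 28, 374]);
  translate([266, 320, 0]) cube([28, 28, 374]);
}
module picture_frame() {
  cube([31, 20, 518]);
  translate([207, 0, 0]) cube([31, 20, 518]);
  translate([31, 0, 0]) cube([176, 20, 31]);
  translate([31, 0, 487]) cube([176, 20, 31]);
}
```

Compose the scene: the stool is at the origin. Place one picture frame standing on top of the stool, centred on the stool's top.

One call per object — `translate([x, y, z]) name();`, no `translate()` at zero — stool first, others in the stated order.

stool();
translate([28, 164, 406]) picture_frame();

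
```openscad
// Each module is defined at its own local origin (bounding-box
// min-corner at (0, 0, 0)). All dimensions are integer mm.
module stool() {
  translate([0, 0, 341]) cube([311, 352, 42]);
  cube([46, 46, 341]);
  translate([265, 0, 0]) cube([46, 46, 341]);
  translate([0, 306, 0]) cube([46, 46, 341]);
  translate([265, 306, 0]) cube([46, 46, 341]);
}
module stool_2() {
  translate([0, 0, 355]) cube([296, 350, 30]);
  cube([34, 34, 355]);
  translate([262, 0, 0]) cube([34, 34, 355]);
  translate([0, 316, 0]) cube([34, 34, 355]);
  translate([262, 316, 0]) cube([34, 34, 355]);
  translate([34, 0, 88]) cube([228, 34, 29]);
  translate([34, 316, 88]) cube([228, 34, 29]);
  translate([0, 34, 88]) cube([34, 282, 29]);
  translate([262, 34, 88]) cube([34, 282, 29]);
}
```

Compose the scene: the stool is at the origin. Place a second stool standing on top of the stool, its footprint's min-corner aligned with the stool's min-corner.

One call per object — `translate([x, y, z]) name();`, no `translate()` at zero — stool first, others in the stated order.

stool();
translate([0, 0, 383]) stool_2();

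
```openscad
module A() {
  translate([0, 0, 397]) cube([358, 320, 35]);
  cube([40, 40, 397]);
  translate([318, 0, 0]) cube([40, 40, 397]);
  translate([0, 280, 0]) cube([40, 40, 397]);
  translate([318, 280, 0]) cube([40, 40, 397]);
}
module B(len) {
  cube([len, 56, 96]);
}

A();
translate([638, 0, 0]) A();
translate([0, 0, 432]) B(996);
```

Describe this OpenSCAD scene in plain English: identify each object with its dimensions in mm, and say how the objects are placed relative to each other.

A is a simple wooden stool: a rectangular seat 358 mm (x) by 320 mm (y), 35 mm thick, top face at z = 432 mm, on four square legs, each 40×40 mm in cross-section. The legs rest on z = 0, each flush with a corner of the seat.

B is a rectangular beam 996 mm long (x), 56 mm deep (y), 96 mm thick (z).

The beam spans the tops of two stools placed 280 mm apart, resting at z = 432 mm.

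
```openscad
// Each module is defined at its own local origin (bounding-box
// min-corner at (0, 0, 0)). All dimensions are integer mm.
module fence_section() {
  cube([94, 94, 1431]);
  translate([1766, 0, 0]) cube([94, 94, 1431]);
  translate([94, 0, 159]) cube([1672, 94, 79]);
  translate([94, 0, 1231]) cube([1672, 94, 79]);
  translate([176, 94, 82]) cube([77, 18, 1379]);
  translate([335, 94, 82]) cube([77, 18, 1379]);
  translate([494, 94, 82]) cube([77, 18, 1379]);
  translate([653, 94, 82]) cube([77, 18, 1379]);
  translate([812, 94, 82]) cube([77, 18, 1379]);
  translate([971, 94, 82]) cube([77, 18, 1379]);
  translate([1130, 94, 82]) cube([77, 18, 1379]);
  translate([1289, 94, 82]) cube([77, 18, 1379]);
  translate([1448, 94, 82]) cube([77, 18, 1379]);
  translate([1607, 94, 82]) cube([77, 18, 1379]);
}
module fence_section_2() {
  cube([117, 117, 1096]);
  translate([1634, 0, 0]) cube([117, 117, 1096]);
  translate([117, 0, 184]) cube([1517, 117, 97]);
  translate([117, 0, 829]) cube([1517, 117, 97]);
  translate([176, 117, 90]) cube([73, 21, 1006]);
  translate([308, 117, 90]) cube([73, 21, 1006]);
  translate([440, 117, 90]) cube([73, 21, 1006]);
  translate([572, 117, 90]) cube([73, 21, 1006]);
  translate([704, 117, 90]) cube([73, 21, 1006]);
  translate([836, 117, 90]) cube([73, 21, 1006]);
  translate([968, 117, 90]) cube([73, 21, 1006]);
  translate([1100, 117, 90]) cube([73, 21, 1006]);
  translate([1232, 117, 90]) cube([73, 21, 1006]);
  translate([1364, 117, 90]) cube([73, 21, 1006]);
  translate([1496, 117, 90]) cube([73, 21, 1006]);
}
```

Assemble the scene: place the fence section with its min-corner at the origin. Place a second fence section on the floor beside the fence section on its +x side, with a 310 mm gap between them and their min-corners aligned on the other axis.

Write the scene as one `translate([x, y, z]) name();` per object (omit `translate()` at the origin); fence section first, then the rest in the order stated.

fence_section();
translate([2170, 0, 0]) fence_section_2();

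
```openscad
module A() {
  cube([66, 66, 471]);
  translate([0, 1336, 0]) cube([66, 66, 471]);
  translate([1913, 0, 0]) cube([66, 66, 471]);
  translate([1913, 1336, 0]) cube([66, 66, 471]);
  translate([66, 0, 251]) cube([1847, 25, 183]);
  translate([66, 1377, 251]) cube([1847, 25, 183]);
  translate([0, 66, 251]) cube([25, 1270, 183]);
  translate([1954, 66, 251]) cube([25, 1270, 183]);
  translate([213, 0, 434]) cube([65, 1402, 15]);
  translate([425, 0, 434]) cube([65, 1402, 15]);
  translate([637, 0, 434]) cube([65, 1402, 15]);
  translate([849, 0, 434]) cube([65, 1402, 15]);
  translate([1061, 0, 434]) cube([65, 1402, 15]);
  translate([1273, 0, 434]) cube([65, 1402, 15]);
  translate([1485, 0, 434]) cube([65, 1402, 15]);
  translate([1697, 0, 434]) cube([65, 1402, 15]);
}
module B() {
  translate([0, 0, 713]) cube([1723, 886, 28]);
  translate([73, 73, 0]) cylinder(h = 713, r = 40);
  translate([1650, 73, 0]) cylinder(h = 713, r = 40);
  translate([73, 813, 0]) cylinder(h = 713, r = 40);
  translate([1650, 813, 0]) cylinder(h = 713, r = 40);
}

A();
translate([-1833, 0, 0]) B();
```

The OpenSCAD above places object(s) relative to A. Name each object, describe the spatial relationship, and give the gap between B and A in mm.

The table's nearest face is 110 mm from the bed frame's −x face.

A is a bed frame. B is a table. The table is on the floor beside the bed frame on its −x side. The gap between the table and the bed frame is 110 mm.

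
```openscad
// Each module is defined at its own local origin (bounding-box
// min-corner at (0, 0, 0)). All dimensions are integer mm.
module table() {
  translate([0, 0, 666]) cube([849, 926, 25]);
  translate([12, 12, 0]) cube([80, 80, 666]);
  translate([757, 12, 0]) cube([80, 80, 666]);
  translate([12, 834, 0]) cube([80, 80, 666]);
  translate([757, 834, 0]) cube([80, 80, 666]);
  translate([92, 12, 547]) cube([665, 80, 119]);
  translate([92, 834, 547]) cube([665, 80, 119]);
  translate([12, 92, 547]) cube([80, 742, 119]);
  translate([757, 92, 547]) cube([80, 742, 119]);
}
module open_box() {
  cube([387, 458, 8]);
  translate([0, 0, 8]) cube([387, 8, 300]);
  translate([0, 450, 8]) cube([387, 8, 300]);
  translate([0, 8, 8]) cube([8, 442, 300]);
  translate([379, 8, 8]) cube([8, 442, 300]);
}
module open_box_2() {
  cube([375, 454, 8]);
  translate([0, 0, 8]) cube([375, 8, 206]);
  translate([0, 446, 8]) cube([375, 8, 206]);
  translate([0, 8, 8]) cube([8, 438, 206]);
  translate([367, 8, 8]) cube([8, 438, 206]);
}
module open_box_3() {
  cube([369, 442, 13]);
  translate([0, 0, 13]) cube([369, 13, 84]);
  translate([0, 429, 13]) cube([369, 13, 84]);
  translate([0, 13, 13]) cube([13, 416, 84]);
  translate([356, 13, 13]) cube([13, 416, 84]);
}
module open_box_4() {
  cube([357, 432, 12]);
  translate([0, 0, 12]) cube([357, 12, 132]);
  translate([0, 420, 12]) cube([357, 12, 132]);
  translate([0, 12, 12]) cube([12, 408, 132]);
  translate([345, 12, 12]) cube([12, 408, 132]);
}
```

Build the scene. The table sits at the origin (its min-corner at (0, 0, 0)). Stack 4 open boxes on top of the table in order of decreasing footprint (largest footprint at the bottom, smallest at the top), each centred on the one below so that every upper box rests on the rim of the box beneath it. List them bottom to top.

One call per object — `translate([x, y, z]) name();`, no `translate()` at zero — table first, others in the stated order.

table();
translate([231, 234, 691]) open_box();
translate([237, 236, 999]) open_box_2();
translate([240, 242, 1213]) open_box_3();
translate([246, 247, 1310]) open_box_4();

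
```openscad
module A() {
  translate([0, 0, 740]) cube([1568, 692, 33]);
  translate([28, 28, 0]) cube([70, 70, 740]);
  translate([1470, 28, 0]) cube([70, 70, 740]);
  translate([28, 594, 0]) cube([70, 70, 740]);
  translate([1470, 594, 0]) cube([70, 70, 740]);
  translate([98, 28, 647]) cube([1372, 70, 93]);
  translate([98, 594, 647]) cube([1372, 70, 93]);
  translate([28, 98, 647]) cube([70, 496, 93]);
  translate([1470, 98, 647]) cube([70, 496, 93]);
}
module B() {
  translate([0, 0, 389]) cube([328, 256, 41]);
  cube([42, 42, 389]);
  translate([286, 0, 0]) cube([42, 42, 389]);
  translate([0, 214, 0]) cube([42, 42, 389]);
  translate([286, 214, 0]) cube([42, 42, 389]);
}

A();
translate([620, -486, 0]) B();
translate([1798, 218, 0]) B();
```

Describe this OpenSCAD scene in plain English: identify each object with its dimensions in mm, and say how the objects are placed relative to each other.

A is a table with a 1568×692 mm rectangular top, 33 mm thick, top surface at z = 773 mm, supported by four 70×70 mm square legs, each inset 28 mm from the nearest pair of top edges, running from the floor. Four apron rails, 70 mm thick and 93 mm tall, run between adjacent legs with their top edges flush with the underside of the top and their outer faces flush with the legs' outer faces.

B is a four-legged stool. The seat is 328×256 mm, 41 mm thick, top at z = 430 mm. It stands on four square legs, each 42×42 mm in cross-section, from z = 0 to the seat underside, each flush with a corner of the seat.

Two stools sit around the table at the −y, +x sides.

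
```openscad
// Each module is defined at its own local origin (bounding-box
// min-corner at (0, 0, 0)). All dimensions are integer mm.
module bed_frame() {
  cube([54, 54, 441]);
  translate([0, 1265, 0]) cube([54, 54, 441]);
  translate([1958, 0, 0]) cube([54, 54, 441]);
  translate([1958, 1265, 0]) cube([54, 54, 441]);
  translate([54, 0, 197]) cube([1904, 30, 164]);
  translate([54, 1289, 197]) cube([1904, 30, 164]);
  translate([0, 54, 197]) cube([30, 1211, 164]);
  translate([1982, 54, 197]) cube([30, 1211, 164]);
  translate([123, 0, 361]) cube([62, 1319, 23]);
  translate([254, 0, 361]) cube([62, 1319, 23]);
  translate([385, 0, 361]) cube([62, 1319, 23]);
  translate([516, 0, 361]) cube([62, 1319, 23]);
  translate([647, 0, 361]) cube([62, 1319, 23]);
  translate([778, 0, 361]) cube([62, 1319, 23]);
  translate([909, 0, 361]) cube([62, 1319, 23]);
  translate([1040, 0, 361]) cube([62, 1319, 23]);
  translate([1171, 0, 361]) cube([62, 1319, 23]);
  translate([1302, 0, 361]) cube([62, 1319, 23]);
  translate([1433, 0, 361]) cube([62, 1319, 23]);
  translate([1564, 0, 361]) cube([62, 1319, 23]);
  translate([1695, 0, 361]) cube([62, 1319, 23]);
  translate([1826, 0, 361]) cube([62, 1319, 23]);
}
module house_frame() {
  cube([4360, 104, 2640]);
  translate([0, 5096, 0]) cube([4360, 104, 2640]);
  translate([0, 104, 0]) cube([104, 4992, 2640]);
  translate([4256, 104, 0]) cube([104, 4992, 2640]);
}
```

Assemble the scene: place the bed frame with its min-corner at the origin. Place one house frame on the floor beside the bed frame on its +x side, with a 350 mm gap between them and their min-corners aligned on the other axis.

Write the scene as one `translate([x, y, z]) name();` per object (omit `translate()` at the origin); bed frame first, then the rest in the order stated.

bed_frame();
translate([2362, 0, 0]) house_frame();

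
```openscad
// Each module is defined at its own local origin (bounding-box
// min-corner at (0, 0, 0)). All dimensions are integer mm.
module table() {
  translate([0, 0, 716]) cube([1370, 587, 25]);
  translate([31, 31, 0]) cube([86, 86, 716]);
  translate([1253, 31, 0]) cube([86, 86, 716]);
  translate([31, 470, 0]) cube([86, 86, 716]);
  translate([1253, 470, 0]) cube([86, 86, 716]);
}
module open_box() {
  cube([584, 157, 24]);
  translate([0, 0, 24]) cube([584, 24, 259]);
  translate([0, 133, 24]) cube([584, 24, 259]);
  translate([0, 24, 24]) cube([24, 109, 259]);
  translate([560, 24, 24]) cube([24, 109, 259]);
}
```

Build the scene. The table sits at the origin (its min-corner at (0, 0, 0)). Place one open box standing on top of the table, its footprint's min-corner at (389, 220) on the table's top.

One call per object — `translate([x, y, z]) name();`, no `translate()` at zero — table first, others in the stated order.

table();
translate([389, 220, 741]) open_box();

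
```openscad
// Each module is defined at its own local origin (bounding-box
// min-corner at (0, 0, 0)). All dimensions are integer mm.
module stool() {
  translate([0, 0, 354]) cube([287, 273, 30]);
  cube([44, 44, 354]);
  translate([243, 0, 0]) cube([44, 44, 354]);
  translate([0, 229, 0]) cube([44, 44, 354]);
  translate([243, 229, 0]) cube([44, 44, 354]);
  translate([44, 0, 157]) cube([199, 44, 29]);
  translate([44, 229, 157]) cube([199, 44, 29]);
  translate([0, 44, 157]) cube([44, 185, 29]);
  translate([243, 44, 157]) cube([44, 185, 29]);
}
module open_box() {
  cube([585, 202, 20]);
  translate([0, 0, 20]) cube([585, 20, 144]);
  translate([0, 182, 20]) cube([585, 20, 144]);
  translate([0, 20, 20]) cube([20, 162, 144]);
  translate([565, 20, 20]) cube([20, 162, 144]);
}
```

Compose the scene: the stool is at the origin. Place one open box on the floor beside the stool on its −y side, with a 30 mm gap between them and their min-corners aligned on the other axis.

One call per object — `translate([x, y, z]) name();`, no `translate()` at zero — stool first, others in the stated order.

stool();
translate([0, -232, 0]) open_box();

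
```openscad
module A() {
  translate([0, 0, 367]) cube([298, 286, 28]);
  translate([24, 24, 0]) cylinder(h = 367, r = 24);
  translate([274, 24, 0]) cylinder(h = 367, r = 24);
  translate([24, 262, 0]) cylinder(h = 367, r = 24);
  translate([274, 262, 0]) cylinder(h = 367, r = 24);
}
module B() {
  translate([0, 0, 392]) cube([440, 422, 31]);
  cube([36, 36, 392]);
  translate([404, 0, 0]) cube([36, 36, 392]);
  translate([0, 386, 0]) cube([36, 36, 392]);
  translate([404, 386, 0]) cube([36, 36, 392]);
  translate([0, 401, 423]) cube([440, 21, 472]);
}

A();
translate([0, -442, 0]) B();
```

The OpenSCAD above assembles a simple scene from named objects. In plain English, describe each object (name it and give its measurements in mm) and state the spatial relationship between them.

A is a four-legged stool. The seat is a 298×286×28 mm slab whose top surface is at z = 395 mm; four round legs, each 48 mm in diameter, run from the floor (z = 0) to the underside of the seat, each leg's axis is inset half a diameter from the nearest pair of seat edges (so the leg's bounding box is flush with the corner).

B is a chair. The seat is a 440×422×31 mm slab with its top at z = 423 mm, on four 36×36 mm corner legs (flush with the seat edges, standing on z = 0). A flat backrest 21 mm thick, 472 mm tall, spans the full seat width and rises from the seat top along its +y edge, rear face flush with the rear of the seat.

The chair is on the floor beside the stool on its −y side.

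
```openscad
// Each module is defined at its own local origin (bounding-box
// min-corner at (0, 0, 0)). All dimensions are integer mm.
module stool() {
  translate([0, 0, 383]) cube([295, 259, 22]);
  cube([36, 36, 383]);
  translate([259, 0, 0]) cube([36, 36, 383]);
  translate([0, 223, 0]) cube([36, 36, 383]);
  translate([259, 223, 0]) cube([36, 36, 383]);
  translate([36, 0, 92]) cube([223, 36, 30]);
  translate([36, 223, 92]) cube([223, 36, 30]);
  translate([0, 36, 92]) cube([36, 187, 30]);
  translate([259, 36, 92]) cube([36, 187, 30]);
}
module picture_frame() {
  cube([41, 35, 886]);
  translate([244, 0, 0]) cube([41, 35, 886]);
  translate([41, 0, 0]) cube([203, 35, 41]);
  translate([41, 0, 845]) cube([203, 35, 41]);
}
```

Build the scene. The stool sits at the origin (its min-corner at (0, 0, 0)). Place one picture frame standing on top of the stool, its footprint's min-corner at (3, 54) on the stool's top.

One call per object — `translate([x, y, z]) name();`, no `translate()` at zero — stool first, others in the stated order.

stool();
translate([3, 54, 405]) picture_frame();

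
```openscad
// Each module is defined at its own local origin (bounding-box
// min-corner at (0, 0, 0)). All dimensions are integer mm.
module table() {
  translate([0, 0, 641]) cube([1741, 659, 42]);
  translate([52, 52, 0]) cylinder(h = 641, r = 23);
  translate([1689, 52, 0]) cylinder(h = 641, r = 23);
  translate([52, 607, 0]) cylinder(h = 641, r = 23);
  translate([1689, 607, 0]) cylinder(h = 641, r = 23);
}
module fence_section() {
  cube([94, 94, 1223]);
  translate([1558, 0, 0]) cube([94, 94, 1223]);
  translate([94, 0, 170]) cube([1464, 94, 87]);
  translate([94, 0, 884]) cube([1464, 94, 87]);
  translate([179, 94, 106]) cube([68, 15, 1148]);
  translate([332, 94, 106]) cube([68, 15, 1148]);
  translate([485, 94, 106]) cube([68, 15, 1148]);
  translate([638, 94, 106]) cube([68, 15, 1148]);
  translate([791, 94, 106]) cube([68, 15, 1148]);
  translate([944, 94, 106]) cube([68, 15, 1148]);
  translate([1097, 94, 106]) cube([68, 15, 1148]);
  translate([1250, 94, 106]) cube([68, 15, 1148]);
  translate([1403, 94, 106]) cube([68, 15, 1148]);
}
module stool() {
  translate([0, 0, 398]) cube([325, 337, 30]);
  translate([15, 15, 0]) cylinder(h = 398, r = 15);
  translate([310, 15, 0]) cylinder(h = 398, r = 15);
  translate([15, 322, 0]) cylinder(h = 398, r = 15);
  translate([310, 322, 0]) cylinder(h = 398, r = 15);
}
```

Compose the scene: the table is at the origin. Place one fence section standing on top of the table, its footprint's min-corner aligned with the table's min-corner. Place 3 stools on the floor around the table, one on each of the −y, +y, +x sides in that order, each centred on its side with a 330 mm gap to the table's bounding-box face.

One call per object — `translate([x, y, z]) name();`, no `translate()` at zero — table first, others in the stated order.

table();
translate([0, 0, 683]) fence_section();
translate([708, -667, 0]) stool();
translate([708, 989, 0]) stool();
translate([2071, 161, 0]) stool();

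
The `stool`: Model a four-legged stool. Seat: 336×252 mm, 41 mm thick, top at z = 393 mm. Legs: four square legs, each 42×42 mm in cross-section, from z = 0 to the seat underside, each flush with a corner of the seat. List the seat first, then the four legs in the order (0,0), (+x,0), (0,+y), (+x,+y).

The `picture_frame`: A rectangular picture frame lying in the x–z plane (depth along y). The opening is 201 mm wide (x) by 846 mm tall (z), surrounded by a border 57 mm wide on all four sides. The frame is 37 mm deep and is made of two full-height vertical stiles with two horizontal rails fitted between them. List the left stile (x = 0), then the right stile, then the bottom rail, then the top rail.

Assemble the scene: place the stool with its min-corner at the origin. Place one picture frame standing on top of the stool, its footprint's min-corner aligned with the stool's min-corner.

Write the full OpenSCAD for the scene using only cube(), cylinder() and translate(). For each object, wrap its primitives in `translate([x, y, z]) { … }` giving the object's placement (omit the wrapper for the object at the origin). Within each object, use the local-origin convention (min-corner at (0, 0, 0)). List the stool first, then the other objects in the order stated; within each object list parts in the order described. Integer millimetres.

translate([0, 0, 352]) cube([336, 252, 41]);
cube([42, 42, 352]);
translate([294, 0, 0]) cube([42, 42, 352]);
translate([0, 210, 0]) cube([42, 42, 352]);
translate([294, 210, 0]) cube([42, 42, 352]);
translate([0, 0, 393]) {
  cube([57, 37, 960]);
  translate([258, 0, 0]) cube([57, 37, 960]);
  translate([57, 0, 0]) cube([201, 37, 57]);
  translate([57, 0, 903]) cube([201, 37, 57]);
}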